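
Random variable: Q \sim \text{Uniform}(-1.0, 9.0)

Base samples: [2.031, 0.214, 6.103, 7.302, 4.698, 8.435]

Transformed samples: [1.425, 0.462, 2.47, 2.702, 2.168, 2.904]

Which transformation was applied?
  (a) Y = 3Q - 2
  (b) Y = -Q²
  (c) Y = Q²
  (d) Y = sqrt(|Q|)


Checking option (d) Y = sqrt(|Q|):
  Q = 2.031 -> Y = 1.425 ✓
  Q = 0.214 -> Y = 0.462 ✓
  Q = 6.103 -> Y = 2.47 ✓
All samples match this transformation.

(d) sqrt(|Q|)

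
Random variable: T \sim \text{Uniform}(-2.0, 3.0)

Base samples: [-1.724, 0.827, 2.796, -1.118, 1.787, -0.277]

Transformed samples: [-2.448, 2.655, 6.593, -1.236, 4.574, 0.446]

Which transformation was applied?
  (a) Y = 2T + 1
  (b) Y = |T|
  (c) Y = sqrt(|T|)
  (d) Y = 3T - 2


Checking option (a) Y = 2T + 1:
  T = -1.724 -> Y = -2.448 ✓
  T = 0.827 -> Y = 2.655 ✓
  T = 2.796 -> Y = 6.593 ✓
All samples match this transformation.

(a) 2T + 1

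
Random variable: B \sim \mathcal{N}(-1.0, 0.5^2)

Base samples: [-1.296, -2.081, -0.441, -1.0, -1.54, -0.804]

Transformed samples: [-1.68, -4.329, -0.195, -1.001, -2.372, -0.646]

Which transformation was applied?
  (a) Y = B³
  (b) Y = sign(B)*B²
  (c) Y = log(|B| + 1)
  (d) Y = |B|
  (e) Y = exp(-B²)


Checking option (b) Y = sign(B)*B²:
  B = -1.296 -> Y = -1.68 ✓
  B = -2.081 -> Y = -4.329 ✓
  B = -0.441 -> Y = -0.195 ✓
All samples match this transformation.

(b) sign(B)*B²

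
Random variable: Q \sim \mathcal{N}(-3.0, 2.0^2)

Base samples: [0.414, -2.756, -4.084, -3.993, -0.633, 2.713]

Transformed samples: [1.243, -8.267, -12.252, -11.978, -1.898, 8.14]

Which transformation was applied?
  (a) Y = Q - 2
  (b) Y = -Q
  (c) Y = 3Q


Checking option (c) Y = 3Q:
  Q = 0.414 -> Y = 1.243 ✓
  Q = -2.756 -> Y = -8.267 ✓
  Q = -4.084 -> Y = -12.252 ✓
All samples match this transformation.

(c) 3Q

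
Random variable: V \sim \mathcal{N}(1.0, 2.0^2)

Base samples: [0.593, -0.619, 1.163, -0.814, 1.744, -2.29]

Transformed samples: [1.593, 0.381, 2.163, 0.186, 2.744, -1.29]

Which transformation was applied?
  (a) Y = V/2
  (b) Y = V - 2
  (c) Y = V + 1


Checking option (c) Y = V + 1:
  V = 0.593 -> Y = 1.593 ✓
  V = -0.619 -> Y = 0.381 ✓
  V = 1.163 -> Y = 2.163 ✓
All samples match this transformation.

(c) V + 1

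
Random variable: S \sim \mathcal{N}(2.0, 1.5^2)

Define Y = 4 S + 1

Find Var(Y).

For Y = aS + b: Var(Y) = a² * Var(S)
Var(S) = 1.5^2 = 2.25
Var(Y) = 4² * 2.25 = 16 * 2.25 = 36

36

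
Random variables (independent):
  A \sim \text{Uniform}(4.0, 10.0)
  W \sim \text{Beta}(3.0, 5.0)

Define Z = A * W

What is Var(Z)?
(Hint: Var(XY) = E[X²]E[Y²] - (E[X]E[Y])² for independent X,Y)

Var(XY) = E[X²]E[Y²] - (E[X]E[Y])²
E[A] = 7, Var(A) = 3
E[W] = 0.375, Var(W) = 0.026041667
E[A²] = 3 + 7² = 52
E[W²] = 0.026041667 + 0.375² = 0.16666667
Var(Z) = 52*0.16666667 - (7*0.375)²
= 8.6666667 - 6.890625 = 1.7760417

1.7760417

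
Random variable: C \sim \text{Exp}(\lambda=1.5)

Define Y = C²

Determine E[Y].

Using E[X²] = Var(X) + (E[X])²:
E[C] = 0.66666667
Var(C) = 1/1.5^2 = 0.44444444
E[C²] = 0.44444444 + 0.66666667² = 0.44444444 + 0.44444444 = 0.88888889

0.88888889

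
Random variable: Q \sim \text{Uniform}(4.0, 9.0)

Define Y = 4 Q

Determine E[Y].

For Y = 4Q:
E[Y] = 4 * E[Q]
E[Q] = (4 + 9)/2 = 6.5
E[Y] = 4 * 6.5 = 26

26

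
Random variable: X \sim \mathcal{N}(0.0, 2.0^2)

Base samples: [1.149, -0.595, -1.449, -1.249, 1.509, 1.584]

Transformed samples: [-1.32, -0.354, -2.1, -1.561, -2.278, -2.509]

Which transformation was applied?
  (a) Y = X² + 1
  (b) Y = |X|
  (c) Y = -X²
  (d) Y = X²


Checking option (c) Y = -X²:
  X = 1.149 -> Y = -1.32 ✓
  X = -0.595 -> Y = -0.354 ✓
  X = -1.449 -> Y = -2.1 ✓
All samples match this transformation.

(c) -X²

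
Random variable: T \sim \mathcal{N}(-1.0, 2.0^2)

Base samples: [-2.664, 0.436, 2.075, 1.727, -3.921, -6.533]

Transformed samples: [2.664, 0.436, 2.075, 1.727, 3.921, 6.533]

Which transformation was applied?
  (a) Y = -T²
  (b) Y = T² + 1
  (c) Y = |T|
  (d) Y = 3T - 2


Checking option (c) Y = |T|:
  T = -2.664 -> Y = 2.664 ✓
  T = 0.436 -> Y = 0.436 ✓
  T = 2.075 -> Y = 2.075 ✓
All samples match this transformation.

(c) |T|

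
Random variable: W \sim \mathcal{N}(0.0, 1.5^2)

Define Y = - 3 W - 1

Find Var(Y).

For Y = aW + b: Var(Y) = a² * Var(W)
Var(W) = 1.5^2 = 2.25
Var(Y) = (-3)² * 2.25 = 9 * 2.25 = 20.25

20.25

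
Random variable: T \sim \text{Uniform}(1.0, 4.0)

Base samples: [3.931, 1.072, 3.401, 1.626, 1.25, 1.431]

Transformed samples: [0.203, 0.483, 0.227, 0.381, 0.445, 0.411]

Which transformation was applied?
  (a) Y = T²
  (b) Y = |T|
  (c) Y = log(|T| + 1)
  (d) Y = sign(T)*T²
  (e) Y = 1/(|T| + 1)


Checking option (e) Y = 1/(|T| + 1):
  T = 3.931 -> Y = 0.203 ✓
  T = 1.072 -> Y = 0.483 ✓
  T = 3.401 -> Y = 0.227 ✓
All samples match this transformation.

(e) 1/(|T| + 1)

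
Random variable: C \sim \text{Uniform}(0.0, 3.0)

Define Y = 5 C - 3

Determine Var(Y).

For Y = aC + b: Var(Y) = a² * Var(C)
Var(C) = (3 - 0)^2/12 = 0.75
Var(Y) = 5² * 0.75 = 25 * 0.75 = 18.75

18.75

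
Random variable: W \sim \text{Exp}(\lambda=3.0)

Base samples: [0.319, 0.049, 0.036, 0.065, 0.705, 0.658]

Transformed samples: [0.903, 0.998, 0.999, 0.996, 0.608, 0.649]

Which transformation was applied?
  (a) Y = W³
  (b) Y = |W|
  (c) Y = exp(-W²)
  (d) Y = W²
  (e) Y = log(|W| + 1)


Checking option (c) Y = exp(-W²):
  W = 0.319 -> Y = 0.903 ✓
  W = 0.049 -> Y = 0.998 ✓
  W = 0.036 -> Y = 0.999 ✓
All samples match this transformation.

(c) exp(-W²)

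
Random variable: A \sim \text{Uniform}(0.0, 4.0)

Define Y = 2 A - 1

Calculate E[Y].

For Y = 2A - 1:
E[Y] = 2 * E[A] - 1
E[A] = (0 + 4)/2 = 2
E[Y] = 2 * 2 - 1 = 3

3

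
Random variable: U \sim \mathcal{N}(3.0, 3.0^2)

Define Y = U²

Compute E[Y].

E[U²] = Var(U) + (E[U])² = 9 + 9 = 18

18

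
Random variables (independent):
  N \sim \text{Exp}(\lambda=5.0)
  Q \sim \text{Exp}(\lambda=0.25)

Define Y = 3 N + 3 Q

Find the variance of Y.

For independent RVs: Var(aX + bY) = a²Var(X) + b²Var(Y)
Var(N) = 0.04
Var(Q) = 16
Var(Y) = 3²*0.04 + 3²*16
= 9*0.04 + 9*16 = 144.36

144.36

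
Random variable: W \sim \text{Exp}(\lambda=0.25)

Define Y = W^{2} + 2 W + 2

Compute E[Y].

E[Y] = 1*E[W²] + 2*E[W] + 2
E[W] = 4
E[W²] = Var(W) + (E[W])² = 16 + 16 = 32
E[Y] = 1*32 + 2*4 + 2 = 42

42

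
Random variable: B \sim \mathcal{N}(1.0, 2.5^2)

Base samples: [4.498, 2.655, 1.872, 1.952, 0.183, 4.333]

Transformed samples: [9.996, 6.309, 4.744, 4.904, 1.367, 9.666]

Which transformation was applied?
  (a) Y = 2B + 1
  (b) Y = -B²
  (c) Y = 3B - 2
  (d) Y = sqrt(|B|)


Checking option (a) Y = 2B + 1:
  B = 4.498 -> Y = 9.996 ✓
  B = 2.655 -> Y = 6.309 ✓
  B = 1.872 -> Y = 4.744 ✓
All samples match this transformation.

(a) 2B + 1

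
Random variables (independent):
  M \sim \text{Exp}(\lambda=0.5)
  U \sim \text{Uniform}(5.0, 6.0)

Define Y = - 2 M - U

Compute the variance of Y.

For independent RVs: Var(aX + bY) = a²Var(X) + b²Var(Y)
Var(M) = 4
Var(U) = 0.083333333
Var(Y) = (-2)²*4 + (-1)²*0.083333333
= 4*4 + 1*0.083333333 = 16.083333

16.083333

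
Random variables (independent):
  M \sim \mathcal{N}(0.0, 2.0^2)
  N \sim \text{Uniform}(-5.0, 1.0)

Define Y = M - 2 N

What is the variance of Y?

For independent RVs: Var(aX + bY) = a²Var(X) + b²Var(Y)
Var(M) = 4
Var(N) = 3
Var(Y) = 1²*4 + (-2)²*3
= 1*4 + 4*3 = 16

16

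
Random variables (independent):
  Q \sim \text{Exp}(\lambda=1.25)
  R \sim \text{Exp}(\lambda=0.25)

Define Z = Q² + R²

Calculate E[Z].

E[Z] = E[Q²] + E[R²]
E[Q²] = Var(Q) + E[Q]² = 0.64 + 0.64 = 1.28
E[R²] = Var(R) + E[R]² = 16 + 16 = 32
E[Z] = 1.28 + 32 = 33.28

33.28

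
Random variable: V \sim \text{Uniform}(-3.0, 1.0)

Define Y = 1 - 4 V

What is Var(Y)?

For Y = aV + b: Var(Y) = a² * Var(V)
Var(V) = (1 + 3)^2/12 = 1.3333333
Var(Y) = (-4)² * 1.3333333 = 16 * 1.3333333 = 21.333333

21.333333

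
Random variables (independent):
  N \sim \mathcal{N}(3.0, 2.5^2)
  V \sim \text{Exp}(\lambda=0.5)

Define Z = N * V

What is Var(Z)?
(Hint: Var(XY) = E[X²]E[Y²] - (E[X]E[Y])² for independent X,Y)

Var(XY) = E[X²]E[Y²] - (E[X]E[Y])²
E[N] = 3, Var(N) = 6.25
E[V] = 2, Var(V) = 4
E[N²] = 6.25 + 3² = 15.25
E[V²] = 4 + 2² = 8
Var(Z) = 15.25*8 - (3*2)²
= 122 - 36 = 86

86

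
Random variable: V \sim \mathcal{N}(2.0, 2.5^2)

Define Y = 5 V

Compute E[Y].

For Y = 5V:
E[Y] = 5 * E[V]
E[V] = 2.0 = 2
E[Y] = 5 * 2 = 10

10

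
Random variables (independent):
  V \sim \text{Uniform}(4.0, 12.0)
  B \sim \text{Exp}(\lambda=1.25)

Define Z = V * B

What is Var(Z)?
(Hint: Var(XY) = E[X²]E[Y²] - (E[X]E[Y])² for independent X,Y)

Var(XY) = E[X²]E[Y²] - (E[X]E[Y])²
E[V] = 8, Var(V) = 5.3333333
E[B] = 0.8, Var(B) = 0.64
E[V²] = 5.3333333 + 8² = 69.333333
E[B²] = 0.64 + 0.8² = 1.28
Var(Z) = 69.333333*1.28 - (8*0.8)²
= 88.746667 - 40.96 = 47.786667

47.786667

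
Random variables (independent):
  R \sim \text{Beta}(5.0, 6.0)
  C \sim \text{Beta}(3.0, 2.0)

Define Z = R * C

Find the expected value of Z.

For independent RVs: E[XY] = E[X]*E[Y]
E[R] = 0.45454545
E[C] = 0.6
E[Z] = 0.45454545 * 0.6 = 0.27272727

0.27272727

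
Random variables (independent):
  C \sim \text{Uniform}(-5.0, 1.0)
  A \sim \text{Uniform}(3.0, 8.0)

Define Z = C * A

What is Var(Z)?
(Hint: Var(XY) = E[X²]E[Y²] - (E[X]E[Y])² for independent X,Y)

Var(XY) = E[X²]E[Y²] - (E[X]E[Y])²
E[C] = -2, Var(C) = 3
E[A] = 5.5, Var(A) = 2.0833333
E[C²] = 3 + (-2)² = 7
E[A²] = 2.0833333 + 5.5² = 32.333333
Var(Z) = 7*32.333333 - (-2*5.5)²
= 226.33333 - 121 = 105.33333

105.33333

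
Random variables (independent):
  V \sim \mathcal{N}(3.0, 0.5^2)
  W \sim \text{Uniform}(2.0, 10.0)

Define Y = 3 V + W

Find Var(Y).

For independent RVs: Var(aX + bY) = a²Var(X) + b²Var(Y)
Var(V) = 0.25
Var(W) = 5.3333333
Var(Y) = 3²*0.25 + 1²*5.3333333
= 9*0.25 + 1*5.3333333 = 7.5833333

7.5833333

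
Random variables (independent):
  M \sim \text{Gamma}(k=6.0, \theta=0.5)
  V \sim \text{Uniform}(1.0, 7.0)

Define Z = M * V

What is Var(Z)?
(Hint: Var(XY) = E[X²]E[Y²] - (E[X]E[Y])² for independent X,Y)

Var(XY) = E[X²]E[Y²] - (E[X]E[Y])²
E[M] = 3, Var(M) = 1.5
E[V] = 4, Var(V) = 3
E[M²] = 1.5 + 3² = 10.5
E[V²] = 3 + 4² = 19
Var(Z) = 10.5*19 - (3*4)²
= 199.5 - 144 = 55.5

55.5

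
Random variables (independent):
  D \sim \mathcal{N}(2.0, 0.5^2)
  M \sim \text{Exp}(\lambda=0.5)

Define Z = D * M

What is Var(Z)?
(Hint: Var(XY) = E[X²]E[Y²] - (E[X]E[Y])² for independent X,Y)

Var(XY) = E[X²]E[Y²] - (E[X]E[Y])²
E[D] = 2, Var(D) = 0.25
E[M] = 2, Var(M) = 4
E[D²] = 0.25 + 2² = 4.25
E[M²] = 4 + 2² = 8
Var(Z) = 4.25*8 - (2*2)²
= 34 - 16 = 18

18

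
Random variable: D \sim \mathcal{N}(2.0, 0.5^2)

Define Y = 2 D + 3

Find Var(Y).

For Y = aD + b: Var(Y) = a² * Var(D)
Var(D) = 0.5^2 = 0.25
Var(Y) = 2² * 0.25 = 4 * 0.25 = 1

1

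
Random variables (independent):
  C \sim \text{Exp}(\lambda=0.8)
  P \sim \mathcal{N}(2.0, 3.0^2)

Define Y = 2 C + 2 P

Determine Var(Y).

For independent RVs: Var(aX + bY) = a²Var(X) + b²Var(Y)
Var(C) = 1.5625
Var(P) = 9
Var(Y) = 2²*1.5625 + 2²*9
= 4*1.5625 + 4*9 = 42.25

42.25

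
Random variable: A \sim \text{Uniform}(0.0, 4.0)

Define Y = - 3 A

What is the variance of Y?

For Y = aA + b: Var(Y) = a² * Var(A)
Var(A) = (4 - 0)^2/12 = 1.3333333
Var(Y) = (-3)² * 1.3333333 = 9 * 1.3333333 = 12

12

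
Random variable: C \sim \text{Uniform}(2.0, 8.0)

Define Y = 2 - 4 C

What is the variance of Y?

For Y = aC + b: Var(Y) = a² * Var(C)
Var(C) = (8 - 2)^2/12 = 3
Var(Y) = (-4)² * 3 = 16 * 3 = 48

48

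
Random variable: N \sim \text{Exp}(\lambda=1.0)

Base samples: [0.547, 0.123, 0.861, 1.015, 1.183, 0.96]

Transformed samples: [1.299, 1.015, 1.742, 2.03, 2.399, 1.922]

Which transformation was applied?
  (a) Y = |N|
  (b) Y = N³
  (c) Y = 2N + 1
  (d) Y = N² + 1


Checking option (d) Y = N² + 1:
  N = 0.547 -> Y = 1.299 ✓
  N = 0.123 -> Y = 1.015 ✓
  N = 0.861 -> Y = 1.742 ✓
All samples match this transformation.

(d) N² + 1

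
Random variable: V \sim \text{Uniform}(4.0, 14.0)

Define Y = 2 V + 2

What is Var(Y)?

For Y = aV + b: Var(Y) = a² * Var(V)
Var(V) = (14 - 4)^2/12 = 8.3333333
Var(Y) = 2² * 8.3333333 = 4 * 8.3333333 = 33.333333

33.333333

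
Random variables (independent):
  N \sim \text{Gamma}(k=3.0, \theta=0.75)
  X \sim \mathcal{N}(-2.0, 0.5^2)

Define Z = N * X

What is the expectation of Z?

For independent RVs: E[XY] = E[X]*E[Y]
E[N] = 2.25
E[X] = -2
E[Z] = 2.25 * (-2) = -4.5

-4.5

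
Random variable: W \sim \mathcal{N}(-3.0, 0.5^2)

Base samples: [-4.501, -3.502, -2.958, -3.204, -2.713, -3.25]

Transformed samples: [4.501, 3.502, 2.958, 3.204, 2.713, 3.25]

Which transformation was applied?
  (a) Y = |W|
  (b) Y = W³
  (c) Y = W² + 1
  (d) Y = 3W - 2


Checking option (a) Y = |W|:
  W = -4.501 -> Y = 4.501 ✓
  W = -3.502 -> Y = 3.502 ✓
  W = -2.958 -> Y = 2.958 ✓
All samples match this transformation.

(a) |W|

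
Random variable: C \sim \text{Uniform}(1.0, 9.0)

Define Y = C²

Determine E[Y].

E[C²] = Var(C) + (E[C])² = 5.3333333 + 25 = 30.333333

30.333333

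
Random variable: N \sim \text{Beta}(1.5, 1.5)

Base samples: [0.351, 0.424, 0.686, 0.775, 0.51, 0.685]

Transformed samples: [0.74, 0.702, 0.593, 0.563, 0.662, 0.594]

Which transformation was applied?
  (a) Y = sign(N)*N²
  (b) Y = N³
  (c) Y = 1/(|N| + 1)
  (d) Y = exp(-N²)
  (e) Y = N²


Checking option (c) Y = 1/(|N| + 1):
  N = 0.351 -> Y = 0.74 ✓
  N = 0.424 -> Y = 0.702 ✓
  N = 0.686 -> Y = 0.593 ✓
All samples match this transformation.

(c) 1/(|N| + 1)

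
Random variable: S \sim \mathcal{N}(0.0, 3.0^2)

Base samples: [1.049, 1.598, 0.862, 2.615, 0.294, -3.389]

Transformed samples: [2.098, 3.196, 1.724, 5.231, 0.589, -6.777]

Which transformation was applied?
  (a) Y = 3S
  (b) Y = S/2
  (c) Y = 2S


Checking option (c) Y = 2S:
  S = 1.049 -> Y = 2.098 ✓
  S = 1.598 -> Y = 3.196 ✓
  S = 0.862 -> Y = 1.724 ✓
All samples match this transformation.

(c) 2S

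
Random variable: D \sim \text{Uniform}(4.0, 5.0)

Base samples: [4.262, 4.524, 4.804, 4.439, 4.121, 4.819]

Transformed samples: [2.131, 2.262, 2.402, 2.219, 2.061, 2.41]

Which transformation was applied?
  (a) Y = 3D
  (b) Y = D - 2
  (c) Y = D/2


Checking option (c) Y = D/2:
  D = 4.262 -> Y = 2.131 ✓
  D = 4.524 -> Y = 2.262 ✓
  D = 4.804 -> Y = 2.402 ✓
All samples match this transformation.

(c) D/2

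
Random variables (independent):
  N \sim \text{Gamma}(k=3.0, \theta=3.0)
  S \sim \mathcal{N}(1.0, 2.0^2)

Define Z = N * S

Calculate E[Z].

For independent RVs: E[XY] = E[X]*E[Y]
E[N] = 9
E[S] = 1
E[Z] = 9 * 1 = 9

9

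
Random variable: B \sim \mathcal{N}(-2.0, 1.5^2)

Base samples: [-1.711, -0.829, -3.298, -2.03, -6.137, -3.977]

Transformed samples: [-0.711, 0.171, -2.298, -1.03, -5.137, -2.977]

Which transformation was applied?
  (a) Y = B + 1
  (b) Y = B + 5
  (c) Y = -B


Checking option (a) Y = B + 1:
  B = -1.711 -> Y = -0.711 ✓
  B = -0.829 -> Y = 0.171 ✓
  B = -3.298 -> Y = -2.298 ✓
All samples match this transformation.

(a) B + 1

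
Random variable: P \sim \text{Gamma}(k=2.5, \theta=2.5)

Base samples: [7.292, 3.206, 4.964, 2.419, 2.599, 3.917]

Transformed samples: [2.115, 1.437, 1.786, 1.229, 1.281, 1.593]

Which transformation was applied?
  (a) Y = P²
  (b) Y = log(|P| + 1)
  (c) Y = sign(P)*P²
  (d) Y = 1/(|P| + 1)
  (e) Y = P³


Checking option (b) Y = log(|P| + 1):
  P = 7.292 -> Y = 2.115 ✓
  P = 3.206 -> Y = 1.437 ✓
  P = 4.964 -> Y = 1.786 ✓
All samples match this transformation.

(b) log(|P| + 1)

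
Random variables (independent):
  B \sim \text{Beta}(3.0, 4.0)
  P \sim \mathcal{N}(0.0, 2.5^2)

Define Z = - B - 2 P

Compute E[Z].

E[Z] = -1*E[B] - 2*E[P]
E[B] = 0.42857143
E[P] = 0
E[Z] = -1*0.42857143 - 2*0 = -0.42857143

-0.42857143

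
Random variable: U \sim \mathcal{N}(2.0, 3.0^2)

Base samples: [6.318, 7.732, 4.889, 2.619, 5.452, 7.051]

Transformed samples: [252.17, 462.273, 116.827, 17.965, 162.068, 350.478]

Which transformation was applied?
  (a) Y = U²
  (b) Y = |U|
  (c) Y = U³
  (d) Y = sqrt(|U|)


Checking option (c) Y = U³:
  U = 6.318 -> Y = 252.17 ✓
  U = 7.732 -> Y = 462.273 ✓
  U = 4.889 -> Y = 116.827 ✓
All samples match this transformation.

(c) U³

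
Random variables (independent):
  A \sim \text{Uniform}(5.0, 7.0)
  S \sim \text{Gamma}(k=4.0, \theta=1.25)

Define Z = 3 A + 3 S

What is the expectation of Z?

E[Z] = 3*E[A] + 3*E[S]
E[A] = 6
E[S] = 5
E[Z] = 3*6 + 3*5 = 33

33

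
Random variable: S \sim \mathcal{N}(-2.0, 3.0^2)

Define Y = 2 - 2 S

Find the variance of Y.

For Y = aS + b: Var(Y) = a² * Var(S)
Var(S) = 3.0^2 = 9
Var(Y) = (-2)² * 9 = 4 * 9 = 36

36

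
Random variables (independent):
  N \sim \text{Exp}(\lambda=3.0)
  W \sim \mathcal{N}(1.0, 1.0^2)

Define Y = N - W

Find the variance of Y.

For independent RVs: Var(aX + bY) = a²Var(X) + b²Var(Y)
Var(N) = 0.11111111
Var(W) = 1
Var(Y) = 1²*0.11111111 + (-1)²*1
= 1*0.11111111 + 1*1 = 1.1111111

1.1111111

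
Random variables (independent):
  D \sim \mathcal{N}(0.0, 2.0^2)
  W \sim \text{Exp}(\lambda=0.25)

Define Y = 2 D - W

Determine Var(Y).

For independent RVs: Var(aX + bY) = a²Var(X) + b²Var(Y)
Var(D) = 4
Var(W) = 16
Var(Y) = 2²*4 + (-1)²*16
= 4*4 + 1*16 = 32

32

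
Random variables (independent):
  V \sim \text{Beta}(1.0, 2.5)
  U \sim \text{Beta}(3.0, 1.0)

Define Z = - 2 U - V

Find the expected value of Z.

E[Z] = -1*E[V] - 2*E[U]
E[V] = 0.28571429
E[U] = 0.75
E[Z] = -1*0.28571429 - 2*0.75 = -1.7857143

-1.7857143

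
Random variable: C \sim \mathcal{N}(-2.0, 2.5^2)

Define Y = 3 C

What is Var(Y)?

For Y = aC + b: Var(Y) = a² * Var(C)
Var(C) = 2.5^2 = 6.25
Var(Y) = 3² * 6.25 = 9 * 6.25 = 56.25

56.25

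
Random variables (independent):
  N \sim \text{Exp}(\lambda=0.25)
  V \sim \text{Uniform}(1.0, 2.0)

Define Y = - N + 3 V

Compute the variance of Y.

For independent RVs: Var(aX + bY) = a²Var(X) + b²Var(Y)
Var(N) = 16
Var(V) = 0.083333333
Var(Y) = (-1)²*16 + 3²*0.083333333
= 1*16 + 9*0.083333333 = 16.75

16.75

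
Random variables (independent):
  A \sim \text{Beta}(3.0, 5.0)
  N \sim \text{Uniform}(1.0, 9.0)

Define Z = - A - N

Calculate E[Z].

E[Z] = -1*E[A] - 1*E[N]
E[A] = 0.375
E[N] = 5
E[Z] = -1*0.375 - 1*5 = -5.375

-5.375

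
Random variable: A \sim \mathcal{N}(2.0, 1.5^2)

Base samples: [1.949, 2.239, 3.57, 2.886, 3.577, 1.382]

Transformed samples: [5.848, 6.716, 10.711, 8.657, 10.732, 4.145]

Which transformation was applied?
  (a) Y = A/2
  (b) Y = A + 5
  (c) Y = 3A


Checking option (c) Y = 3A:
  A = 1.949 -> Y = 5.848 ✓
  A = 2.239 -> Y = 6.716 ✓
  A = 3.57 -> Y = 10.711 ✓
All samples match this transformation.

(c) 3A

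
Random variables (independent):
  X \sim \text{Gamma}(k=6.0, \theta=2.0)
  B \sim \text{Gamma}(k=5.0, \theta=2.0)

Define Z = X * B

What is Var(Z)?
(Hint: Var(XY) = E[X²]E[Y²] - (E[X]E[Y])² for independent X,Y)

Var(XY) = E[X²]E[Y²] - (E[X]E[Y])²
E[X] = 12, Var(X) = 24
E[B] = 10, Var(B) = 20
E[X²] = 24 + 12² = 168
E[B²] = 20 + 10² = 120
Var(Z) = 168*120 - (12*10)²
= 20160 - 14400 = 5760

5760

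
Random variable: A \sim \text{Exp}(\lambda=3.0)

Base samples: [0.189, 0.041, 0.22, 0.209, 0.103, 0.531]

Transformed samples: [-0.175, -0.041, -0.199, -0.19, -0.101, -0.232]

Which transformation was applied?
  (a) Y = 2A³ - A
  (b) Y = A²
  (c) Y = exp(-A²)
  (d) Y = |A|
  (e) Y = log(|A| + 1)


Checking option (a) Y = 2A³ - A:
  A = 0.189 -> Y = -0.175 ✓
  A = 0.041 -> Y = -0.041 ✓
  A = 0.22 -> Y = -0.199 ✓
All samples match this transformation.

(a) 2A³ - A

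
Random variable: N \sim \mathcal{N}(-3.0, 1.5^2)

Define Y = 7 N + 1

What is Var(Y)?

For Y = aN + b: Var(Y) = a² * Var(N)
Var(N) = 1.5^2 = 2.25
Var(Y) = 7² * 2.25 = 49 * 2.25 = 110.25

110.25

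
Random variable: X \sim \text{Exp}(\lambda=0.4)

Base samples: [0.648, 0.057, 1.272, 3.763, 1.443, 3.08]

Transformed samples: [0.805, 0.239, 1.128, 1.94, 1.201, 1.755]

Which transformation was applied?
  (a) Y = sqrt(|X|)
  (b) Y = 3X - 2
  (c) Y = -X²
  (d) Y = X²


Checking option (a) Y = sqrt(|X|):
  X = 0.648 -> Y = 0.805 ✓
  X = 0.057 -> Y = 0.239 ✓
  X = 1.272 -> Y = 1.128 ✓
All samples match this transformation.

(a) sqrt(|X|)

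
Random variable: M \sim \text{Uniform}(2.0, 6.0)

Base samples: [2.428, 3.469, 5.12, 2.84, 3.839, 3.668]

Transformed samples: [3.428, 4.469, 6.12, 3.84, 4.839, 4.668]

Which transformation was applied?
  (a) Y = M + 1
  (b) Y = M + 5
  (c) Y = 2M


Checking option (a) Y = M + 1:
  M = 2.428 -> Y = 3.428 ✓
  M = 3.469 -> Y = 4.469 ✓
  M = 5.12 -> Y = 6.12 ✓
All samples match this transformation.

(a) M + 1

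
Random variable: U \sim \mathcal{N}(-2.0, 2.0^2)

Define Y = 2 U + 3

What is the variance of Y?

For Y = aU + b: Var(Y) = a² * Var(U)
Var(U) = 2.0^2 = 4
Var(Y) = 2² * 4 = 4 * 4 = 16

16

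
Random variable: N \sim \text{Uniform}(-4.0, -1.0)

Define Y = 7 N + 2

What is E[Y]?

For Y = 7N + 2:
E[Y] = 7 * E[N] + 2
E[N] = (-4 - 1)/2 = -2.5
E[Y] = 7 * (-2.5) + 2 = -15.5

-15.5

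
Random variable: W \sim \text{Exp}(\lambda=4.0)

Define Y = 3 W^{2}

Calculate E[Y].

E[Y] = 3*E[W²]
E[W] = 0.25
E[W²] = Var(W) + (E[W])² = 0.0625 + 0.0625 = 0.125
E[Y] = 3*0.125 = 0.375

0.375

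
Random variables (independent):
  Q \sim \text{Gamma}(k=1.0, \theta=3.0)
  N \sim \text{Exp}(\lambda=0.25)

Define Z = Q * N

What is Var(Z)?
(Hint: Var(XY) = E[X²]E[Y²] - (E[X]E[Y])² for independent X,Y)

Var(XY) = E[X²]E[Y²] - (E[X]E[Y])²
E[Q] = 3, Var(Q) = 9
E[N] = 4, Var(N) = 16
E[Q²] = 9 + 3² = 18
E[N²] = 16 + 4² = 32
Var(Z) = 18*32 - (3*4)²
= 576 - 144 = 432

432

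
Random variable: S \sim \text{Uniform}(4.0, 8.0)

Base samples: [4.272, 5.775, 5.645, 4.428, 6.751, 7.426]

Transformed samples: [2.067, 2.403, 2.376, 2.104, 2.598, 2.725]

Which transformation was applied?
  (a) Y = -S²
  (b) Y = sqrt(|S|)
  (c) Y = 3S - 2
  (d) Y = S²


Checking option (b) Y = sqrt(|S|):
  S = 4.272 -> Y = 2.067 ✓
  S = 5.775 -> Y = 2.403 ✓
  S = 5.645 -> Y = 2.376 ✓
All samples match this transformation.

(b) sqrt(|S|)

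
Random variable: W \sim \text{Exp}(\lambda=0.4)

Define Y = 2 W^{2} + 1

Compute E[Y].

E[Y] = 2*E[W²] + 1
E[W] = 2.5
E[W²] = Var(W) + (E[W])² = 6.25 + 6.25 = 12.5
E[Y] = 2*12.5 + 1 = 26

26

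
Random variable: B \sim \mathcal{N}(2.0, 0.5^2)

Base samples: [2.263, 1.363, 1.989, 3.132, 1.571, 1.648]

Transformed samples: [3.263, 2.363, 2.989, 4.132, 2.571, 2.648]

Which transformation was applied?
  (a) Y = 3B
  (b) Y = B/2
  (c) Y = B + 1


Checking option (c) Y = B + 1:
  B = 2.263 -> Y = 3.263 ✓
  B = 1.363 -> Y = 2.363 ✓
  B = 1.989 -> Y = 2.989 ✓
All samples match this transformation.

(c) B + 1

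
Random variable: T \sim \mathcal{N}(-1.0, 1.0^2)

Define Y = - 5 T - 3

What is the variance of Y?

For Y = aT + b: Var(Y) = a² * Var(T)
Var(T) = 1.0^2 = 1
Var(Y) = (-5)² * 1 = 25 * 1 = 25

25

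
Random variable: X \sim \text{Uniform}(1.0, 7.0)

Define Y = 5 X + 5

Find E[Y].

For Y = 5X + 5:
E[Y] = 5 * E[X] + 5
E[X] = (1 + 7)/2 = 4
E[Y] = 5 * 4 + 5 = 25

25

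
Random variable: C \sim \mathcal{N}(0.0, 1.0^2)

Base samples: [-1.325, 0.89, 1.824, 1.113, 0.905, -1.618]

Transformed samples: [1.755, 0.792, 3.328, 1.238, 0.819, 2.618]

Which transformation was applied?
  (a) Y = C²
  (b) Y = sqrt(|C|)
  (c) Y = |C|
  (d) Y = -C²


Checking option (a) Y = C²:
  C = -1.325 -> Y = 1.755 ✓
  C = 0.89 -> Y = 0.792 ✓
  C = 1.824 -> Y = 3.328 ✓
All samples match this transformation.

(a) C²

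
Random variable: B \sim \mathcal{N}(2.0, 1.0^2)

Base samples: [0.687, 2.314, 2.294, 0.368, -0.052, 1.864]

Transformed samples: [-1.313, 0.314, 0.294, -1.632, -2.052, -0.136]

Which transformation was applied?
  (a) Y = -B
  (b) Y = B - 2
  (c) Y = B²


Checking option (b) Y = B - 2:
  B = 0.687 -> Y = -1.313 ✓
  B = 2.314 -> Y = 0.314 ✓
  B = 2.294 -> Y = 0.294 ✓
All samples match this transformation.

(b) B - 2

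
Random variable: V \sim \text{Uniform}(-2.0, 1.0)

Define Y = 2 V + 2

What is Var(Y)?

For Y = aV + b: Var(Y) = a² * Var(V)
Var(V) = (1 + 2)^2/12 = 0.75
Var(Y) = 2² * 0.75 = 4 * 0.75 = 3

3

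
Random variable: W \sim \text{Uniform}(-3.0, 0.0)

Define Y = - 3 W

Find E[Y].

For Y = -3W:
E[Y] = -3 * E[W]
E[W] = (-3 + 0)/2 = -1.5
E[Y] = -3 * (-1.5) = 4.5

4.5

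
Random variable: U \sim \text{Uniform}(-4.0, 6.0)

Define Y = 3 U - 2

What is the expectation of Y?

For Y = 3U - 2:
E[Y] = 3 * E[U] - 2
E[U] = (-4 + 6)/2 = 1
E[Y] = 3 * 1 - 2 = 1

1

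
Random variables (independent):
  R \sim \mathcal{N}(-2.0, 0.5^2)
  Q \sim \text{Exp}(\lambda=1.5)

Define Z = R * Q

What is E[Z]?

For independent RVs: E[XY] = E[X]*E[Y]
E[R] = -2
E[Q] = 0.66666667
E[Z] = -2 * 0.66666667 = -1.3333333

-1.3333333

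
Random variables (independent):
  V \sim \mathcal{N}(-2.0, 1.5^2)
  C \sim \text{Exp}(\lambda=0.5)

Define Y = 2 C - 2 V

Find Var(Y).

For independent RVs: Var(aX + bY) = a²Var(X) + b²Var(Y)
Var(V) = 2.25
Var(C) = 4
Var(Y) = (-2)²*2.25 + 2²*4
= 4*2.25 + 4*4 = 25

25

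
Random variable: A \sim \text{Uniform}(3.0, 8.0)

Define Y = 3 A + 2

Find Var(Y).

For Y = aA + b: Var(Y) = a² * Var(A)
Var(A) = (8 - 3)^2/12 = 2.0833333
Var(Y) = 3² * 2.0833333 = 9 * 2.0833333 = 18.75

18.75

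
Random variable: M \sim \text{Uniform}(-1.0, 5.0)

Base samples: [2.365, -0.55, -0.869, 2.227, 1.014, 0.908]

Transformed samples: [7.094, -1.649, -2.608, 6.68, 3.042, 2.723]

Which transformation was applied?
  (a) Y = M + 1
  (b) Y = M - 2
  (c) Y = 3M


Checking option (c) Y = 3M:
  M = 2.365 -> Y = 7.094 ✓
  M = -0.55 -> Y = -1.649 ✓
  M = -0.869 -> Y = -2.608 ✓
All samples match this transformation.

(c) 3M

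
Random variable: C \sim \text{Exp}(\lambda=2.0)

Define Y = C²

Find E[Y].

Using E[X²] = Var(X) + (E[X])²:
E[C] = 0.5
Var(C) = 1/2.0^2 = 0.25
E[C²] = 0.25 + 0.5² = 0.25 + 0.25 = 0.5

0.5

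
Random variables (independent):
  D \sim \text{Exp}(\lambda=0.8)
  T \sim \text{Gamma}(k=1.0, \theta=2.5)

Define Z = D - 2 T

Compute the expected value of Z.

E[Z] = 1*E[D] - 2*E[T]
E[D] = 1.25
E[T] = 2.5
E[Z] = 1*1.25 - 2*2.5 = -3.75

-3.75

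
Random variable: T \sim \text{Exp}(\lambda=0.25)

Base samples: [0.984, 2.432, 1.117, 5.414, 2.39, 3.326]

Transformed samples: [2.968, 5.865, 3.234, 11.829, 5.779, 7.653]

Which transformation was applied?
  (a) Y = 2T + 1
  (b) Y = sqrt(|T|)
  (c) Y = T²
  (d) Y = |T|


Checking option (a) Y = 2T + 1:
  T = 0.984 -> Y = 2.968 ✓
  T = 2.432 -> Y = 5.865 ✓
  T = 1.117 -> Y = 3.234 ✓
All samples match this transformation.

(a) 2T + 1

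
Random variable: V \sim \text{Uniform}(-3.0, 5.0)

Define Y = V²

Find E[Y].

Using E[X²] = Var(X) + (E[X])²:
E[V] = 1
Var(V) = (5 + 3)^2/12 = 5.3333333
E[V²] = 5.3333333 + 1² = 5.3333333 + 1 = 6.3333333

6.3333333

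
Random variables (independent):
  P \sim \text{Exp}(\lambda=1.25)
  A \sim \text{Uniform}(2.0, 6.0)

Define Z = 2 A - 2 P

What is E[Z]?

E[Z] = -2*E[P] + 2*E[A]
E[P] = 0.8
E[A] = 4
E[Z] = -2*0.8 + 2*4 = 6.4

6.4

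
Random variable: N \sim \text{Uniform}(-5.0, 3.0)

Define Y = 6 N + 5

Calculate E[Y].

For Y = 6N + 5:
E[Y] = 6 * E[N] + 5
E[N] = (-5 + 3)/2 = -1
E[Y] = 6 * (-1) + 5 = -1

-1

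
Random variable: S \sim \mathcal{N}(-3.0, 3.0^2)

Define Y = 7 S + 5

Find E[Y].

For Y = 7S + 5:
E[Y] = 7 * E[S] + 5
E[S] = -3.0 = -3
E[Y] = 7 * (-3) + 5 = -16

-16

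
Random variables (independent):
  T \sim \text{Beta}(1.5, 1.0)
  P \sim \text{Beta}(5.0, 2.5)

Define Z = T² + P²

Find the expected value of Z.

E[Z] = E[T²] + E[P²]
E[T²] = Var(T) + E[T]² = 0.068571429 + 0.36 = 0.42857143
E[P²] = Var(P) + E[P]² = 0.026143791 + 0.44444444 = 0.47058824
E[Z] = 0.42857143 + 0.47058824 = 0.89915966

0.89915966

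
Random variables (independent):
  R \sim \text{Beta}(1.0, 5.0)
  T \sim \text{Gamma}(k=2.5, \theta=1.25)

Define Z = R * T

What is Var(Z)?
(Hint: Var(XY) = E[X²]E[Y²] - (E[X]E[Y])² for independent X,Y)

Var(XY) = E[X²]E[Y²] - (E[X]E[Y])²
E[R] = 0.16666667, Var(R) = 0.01984127
E[T] = 3.125, Var(T) = 3.90625
E[R²] = 0.01984127 + 0.16666667² = 0.047619048
E[T²] = 3.90625 + 3.125² = 13.671875
Var(Z) = 0.047619048*13.671875 - (0.16666667*3.125)²
= 0.65104167 - 0.27126736 = 0.37977431

0.37977431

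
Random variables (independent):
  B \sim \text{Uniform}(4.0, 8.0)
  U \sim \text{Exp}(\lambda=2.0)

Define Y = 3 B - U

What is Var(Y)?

For independent RVs: Var(aX + bY) = a²Var(X) + b²Var(Y)
Var(B) = 1.3333333
Var(U) = 0.25
Var(Y) = 3²*1.3333333 + (-1)²*0.25
= 9*1.3333333 + 1*0.25 = 12.25

12.25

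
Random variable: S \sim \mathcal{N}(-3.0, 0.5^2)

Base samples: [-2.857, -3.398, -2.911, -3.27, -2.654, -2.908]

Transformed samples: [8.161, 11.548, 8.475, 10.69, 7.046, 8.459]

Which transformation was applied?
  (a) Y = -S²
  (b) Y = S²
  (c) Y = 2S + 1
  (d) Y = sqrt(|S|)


Checking option (b) Y = S²:
  S = -2.857 -> Y = 8.161 ✓
  S = -3.398 -> Y = 11.548 ✓
  S = -2.911 -> Y = 8.475 ✓
All samples match this transformation.

(b) S²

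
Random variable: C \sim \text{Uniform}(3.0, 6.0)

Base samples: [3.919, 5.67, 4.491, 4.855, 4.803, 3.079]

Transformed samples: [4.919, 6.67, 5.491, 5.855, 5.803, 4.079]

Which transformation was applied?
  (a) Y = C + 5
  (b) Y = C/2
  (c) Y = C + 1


Checking option (c) Y = C + 1:
  C = 3.919 -> Y = 4.919 ✓
  C = 5.67 -> Y = 6.67 ✓
  C = 4.491 -> Y = 5.491 ✓
All samples match this transformation.

(c) C + 1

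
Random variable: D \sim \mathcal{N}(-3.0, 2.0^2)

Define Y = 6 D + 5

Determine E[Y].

For Y = 6D + 5:
E[Y] = 6 * E[D] + 5
E[D] = -3.0 = -3
E[Y] = 6 * (-3) + 5 = -13

-13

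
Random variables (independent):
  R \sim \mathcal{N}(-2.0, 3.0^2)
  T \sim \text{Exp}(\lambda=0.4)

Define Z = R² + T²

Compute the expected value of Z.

E[Z] = E[R²] + E[T²]
E[R²] = Var(R) + E[R]² = 9 + 4 = 13
E[T²] = Var(T) + E[T]² = 6.25 + 6.25 = 12.5
E[Z] = 13 + 12.5 = 25.5

25.5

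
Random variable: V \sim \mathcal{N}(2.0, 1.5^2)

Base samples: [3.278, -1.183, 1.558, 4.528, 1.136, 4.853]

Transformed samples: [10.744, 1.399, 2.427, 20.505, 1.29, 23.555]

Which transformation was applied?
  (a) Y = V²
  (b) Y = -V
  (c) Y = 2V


Checking option (a) Y = V²:
  V = 3.278 -> Y = 10.744 ✓
  V = -1.183 -> Y = 1.399 ✓
  V = 1.558 -> Y = 2.427 ✓
All samples match this transformation.

(a) V²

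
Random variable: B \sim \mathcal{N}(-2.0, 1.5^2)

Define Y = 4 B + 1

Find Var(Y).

For Y = aB + b: Var(Y) = a² * Var(B)
Var(B) = 1.5^2 = 2.25
Var(Y) = 4² * 2.25 = 16 * 2.25 = 36

36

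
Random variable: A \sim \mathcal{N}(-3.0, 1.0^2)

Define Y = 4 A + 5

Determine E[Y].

For Y = 4A + 5:
E[Y] = 4 * E[A] + 5
E[A] = -3.0 = -3
E[Y] = 4 * (-3) + 5 = -7

-7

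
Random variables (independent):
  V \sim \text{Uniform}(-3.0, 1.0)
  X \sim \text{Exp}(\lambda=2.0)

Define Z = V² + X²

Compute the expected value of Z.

E[Z] = E[V²] + E[X²]
E[V²] = Var(V) + E[V]² = 1.3333333 + 1 = 2.3333333
E[X²] = Var(X) + E[X]² = 0.25 + 0.25 = 0.5
E[Z] = 2.3333333 + 0.5 = 2.8333333

2.8333333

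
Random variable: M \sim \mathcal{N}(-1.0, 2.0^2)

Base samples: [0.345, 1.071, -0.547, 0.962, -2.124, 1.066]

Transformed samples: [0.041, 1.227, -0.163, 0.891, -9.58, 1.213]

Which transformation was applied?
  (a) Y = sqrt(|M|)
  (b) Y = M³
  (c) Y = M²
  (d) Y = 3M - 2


Checking option (b) Y = M³:
  M = 0.345 -> Y = 0.041 ✓
  M = 1.071 -> Y = 1.227 ✓
  M = -0.547 -> Y = -0.163 ✓
All samples match this transformation.

(b) M³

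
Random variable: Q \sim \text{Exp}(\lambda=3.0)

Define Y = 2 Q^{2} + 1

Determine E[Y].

E[Y] = 2*E[Q²] + 1
E[Q] = 0.33333333
E[Q²] = Var(Q) + (E[Q])² = 0.11111111 + 0.11111111 = 0.22222222
E[Y] = 2*0.22222222 + 1 = 1.4444444

1.4444444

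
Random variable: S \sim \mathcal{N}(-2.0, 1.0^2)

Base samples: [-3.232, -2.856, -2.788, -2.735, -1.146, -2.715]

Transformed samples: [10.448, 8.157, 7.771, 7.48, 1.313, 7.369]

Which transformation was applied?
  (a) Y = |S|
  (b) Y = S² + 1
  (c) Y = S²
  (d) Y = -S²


Checking option (c) Y = S²:
  S = -3.232 -> Y = 10.448 ✓
  S = -2.856 -> Y = 8.157 ✓
  S = -2.788 -> Y = 7.771 ✓
All samples match this transformation.

(c) S²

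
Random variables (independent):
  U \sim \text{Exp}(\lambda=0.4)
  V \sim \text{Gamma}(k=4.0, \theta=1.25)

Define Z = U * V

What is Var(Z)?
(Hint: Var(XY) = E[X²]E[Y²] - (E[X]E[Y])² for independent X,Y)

Var(XY) = E[X²]E[Y²] - (E[X]E[Y])²
E[U] = 2.5, Var(U) = 6.25
E[V] = 5, Var(V) = 6.25
E[U²] = 6.25 + 2.5² = 12.5
E[V²] = 6.25 + 5² = 31.25
Var(Z) = 12.5*31.25 - (2.5*5)²
= 390.625 - 156.25 = 234.375

234.375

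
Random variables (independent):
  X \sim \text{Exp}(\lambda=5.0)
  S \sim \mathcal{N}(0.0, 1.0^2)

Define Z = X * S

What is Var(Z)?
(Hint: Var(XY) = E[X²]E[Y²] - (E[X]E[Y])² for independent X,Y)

Var(XY) = E[X²]E[Y²] - (E[X]E[Y])²
E[X] = 0.2, Var(X) = 0.04
E[S] = 0, Var(S) = 1
E[X²] = 0.04 + 0.2² = 0.08
E[S²] = 1 + 0² = 1
Var(Z) = 0.08*1 - (0.2*0)²
= 0.08 - 0 = 0.08

0.08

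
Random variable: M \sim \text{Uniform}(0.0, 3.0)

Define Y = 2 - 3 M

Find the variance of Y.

For Y = aM + b: Var(Y) = a² * Var(M)
Var(M) = (3 - 0)^2/12 = 0.75
Var(Y) = (-3)² * 0.75 = 9 * 0.75 = 6.75

6.75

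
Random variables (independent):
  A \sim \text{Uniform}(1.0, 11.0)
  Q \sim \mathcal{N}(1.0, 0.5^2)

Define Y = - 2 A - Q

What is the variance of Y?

For independent RVs: Var(aX + bY) = a²Var(X) + b²Var(Y)
Var(A) = 8.3333333
Var(Q) = 0.25
Var(Y) = (-2)²*8.3333333 + (-1)²*0.25
= 4*8.3333333 + 1*0.25 = 33.583333

33.583333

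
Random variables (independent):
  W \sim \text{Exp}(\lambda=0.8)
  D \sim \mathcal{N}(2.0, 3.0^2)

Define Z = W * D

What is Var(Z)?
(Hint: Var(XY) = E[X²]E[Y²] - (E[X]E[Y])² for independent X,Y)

Var(XY) = E[X²]E[Y²] - (E[X]E[Y])²
E[W] = 1.25, Var(W) = 1.5625
E[D] = 2, Var(D) = 9
E[W²] = 1.5625 + 1.25² = 3.125
E[D²] = 9 + 2² = 13
Var(Z) = 3.125*13 - (1.25*2)²
= 40.625 - 6.25 = 34.375

34.375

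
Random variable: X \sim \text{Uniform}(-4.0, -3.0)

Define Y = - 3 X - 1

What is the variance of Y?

For Y = aX + b: Var(Y) = a² * Var(X)
Var(X) = (-3 + 4)^2/12 = 0.083333333
Var(Y) = (-3)² * 0.083333333 = 9 * 0.083333333 = 0.75

0.75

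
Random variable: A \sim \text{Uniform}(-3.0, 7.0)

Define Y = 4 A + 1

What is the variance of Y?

For Y = aA + b: Var(Y) = a² * Var(A)
Var(A) = (7 + 3)^2/12 = 8.3333333
Var(Y) = 4² * 8.3333333 = 16 * 8.3333333 = 133.33333

133.33333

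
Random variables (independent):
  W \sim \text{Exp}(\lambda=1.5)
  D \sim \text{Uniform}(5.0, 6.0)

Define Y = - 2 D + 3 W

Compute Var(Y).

For independent RVs: Var(aX + bY) = a²Var(X) + b²Var(Y)
Var(W) = 0.44444444
Var(D) = 0.083333333
Var(Y) = 3²*0.44444444 + (-2)²*0.083333333
= 9*0.44444444 + 4*0.083333333 = 4.3333333

4.3333333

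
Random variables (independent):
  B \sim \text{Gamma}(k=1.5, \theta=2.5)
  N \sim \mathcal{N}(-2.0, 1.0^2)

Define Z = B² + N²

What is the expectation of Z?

E[Z] = E[B²] + E[N²]
E[B²] = Var(B) + E[B]² = 9.375 + 14.0625 = 23.4375
E[N²] = Var(N) + E[N]² = 1 + 4 = 5
E[Z] = 23.4375 + 5 = 28.4375

28.4375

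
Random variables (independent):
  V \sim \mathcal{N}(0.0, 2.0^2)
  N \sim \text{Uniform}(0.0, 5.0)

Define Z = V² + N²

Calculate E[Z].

E[Z] = E[V²] + E[N²]
E[V²] = Var(V) + E[V]² = 4 + 0 = 4
E[N²] = Var(N) + E[N]² = 2.0833333 + 6.25 = 8.3333333
E[Z] = 4 + 8.3333333 = 12.333333

12.333333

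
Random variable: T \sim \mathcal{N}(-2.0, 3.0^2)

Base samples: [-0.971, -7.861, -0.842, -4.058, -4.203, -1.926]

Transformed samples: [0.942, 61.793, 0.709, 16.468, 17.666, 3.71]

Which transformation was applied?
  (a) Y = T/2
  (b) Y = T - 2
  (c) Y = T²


Checking option (c) Y = T²:
  T = -0.971 -> Y = 0.942 ✓
  T = -7.861 -> Y = 61.793 ✓
  T = -0.842 -> Y = 0.709 ✓
All samples match this transformation.

(c) T²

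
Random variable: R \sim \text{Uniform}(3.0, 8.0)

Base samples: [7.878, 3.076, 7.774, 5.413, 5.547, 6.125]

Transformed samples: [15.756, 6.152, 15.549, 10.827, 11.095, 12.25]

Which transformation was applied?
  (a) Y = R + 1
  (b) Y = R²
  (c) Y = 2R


Checking option (c) Y = 2R:
  R = 7.878 -> Y = 15.756 ✓
  R = 3.076 -> Y = 6.152 ✓
  R = 7.774 -> Y = 15.549 ✓
All samples match this transformation.

(c) 2R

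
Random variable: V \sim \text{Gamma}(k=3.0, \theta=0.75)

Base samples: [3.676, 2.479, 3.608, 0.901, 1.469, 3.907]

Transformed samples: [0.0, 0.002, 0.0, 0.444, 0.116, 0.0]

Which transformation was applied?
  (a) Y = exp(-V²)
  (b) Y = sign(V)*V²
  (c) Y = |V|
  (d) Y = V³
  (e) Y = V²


Checking option (a) Y = exp(-V²):
  V = 3.676 -> Y = 0.0 ✓
  V = 2.479 -> Y = 0.002 ✓
  V = 3.608 -> Y = 0.0 ✓
All samples match this transformation.

(a) exp(-V²)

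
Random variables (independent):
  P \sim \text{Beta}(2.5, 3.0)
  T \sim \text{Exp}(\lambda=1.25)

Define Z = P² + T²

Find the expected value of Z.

E[Z] = E[P²] + E[T²]
E[P²] = Var(P) + E[P]² = 0.038143675 + 0.20661157 = 0.24475524
E[T²] = Var(T) + E[T]² = 0.64 + 0.64 = 1.28
E[Z] = 0.24475524 + 1.28 = 1.5247552

1.5247552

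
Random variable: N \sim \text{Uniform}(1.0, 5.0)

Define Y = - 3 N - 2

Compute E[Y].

For Y = -3N - 2:
E[Y] = -3 * E[N] - 2
E[N] = (1 + 5)/2 = 3
E[Y] = -3 * 3 - 2 = -11

-11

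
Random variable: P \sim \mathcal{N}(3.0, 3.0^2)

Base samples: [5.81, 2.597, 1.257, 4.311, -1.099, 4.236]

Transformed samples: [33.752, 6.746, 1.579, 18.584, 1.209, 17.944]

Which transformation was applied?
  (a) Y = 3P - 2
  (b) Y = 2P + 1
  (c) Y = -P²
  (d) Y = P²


Checking option (d) Y = P²:
  P = 5.81 -> Y = 33.752 ✓
  P = 2.597 -> Y = 6.746 ✓
  P = 1.257 -> Y = 1.579 ✓
All samples match this transformation.

(d) P²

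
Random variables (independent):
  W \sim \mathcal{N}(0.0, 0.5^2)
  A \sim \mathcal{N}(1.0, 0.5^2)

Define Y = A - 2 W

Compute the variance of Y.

For independent RVs: Var(aX + bY) = a²Var(X) + b²Var(Y)
Var(W) = 0.25
Var(A) = 0.25
Var(Y) = (-2)²*0.25 + 1²*0.25
= 4*0.25 + 1*0.25 = 1.25

1.25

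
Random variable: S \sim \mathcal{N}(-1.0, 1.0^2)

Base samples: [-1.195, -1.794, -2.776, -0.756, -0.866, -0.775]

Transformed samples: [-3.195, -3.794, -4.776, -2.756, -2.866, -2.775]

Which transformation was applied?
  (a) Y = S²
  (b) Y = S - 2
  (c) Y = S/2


Checking option (b) Y = S - 2:
  S = -1.195 -> Y = -3.195 ✓
  S = -1.794 -> Y = -3.794 ✓
  S = -2.776 -> Y = -4.776 ✓
All samples match this transformation.

(b) S - 2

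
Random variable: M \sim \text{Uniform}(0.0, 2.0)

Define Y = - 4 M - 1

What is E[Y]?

For Y = -4M - 1:
E[Y] = -4 * E[M] - 1
E[M] = (0 + 2)/2 = 1
E[Y] = -4 * 1 - 1 = -5

-5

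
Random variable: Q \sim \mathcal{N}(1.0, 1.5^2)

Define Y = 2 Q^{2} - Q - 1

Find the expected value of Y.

E[Y] = 2*E[Q²] - 1*E[Q] - 1
E[Q] = 1
E[Q²] = Var(Q) + (E[Q])² = 2.25 + 1 = 3.25
E[Y] = 2*3.25 - 1*1 - 1 = 4.5

4.5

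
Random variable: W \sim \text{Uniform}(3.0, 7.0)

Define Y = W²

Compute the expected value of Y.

E[W²] = Var(W) + (E[W])² = 1.3333333 + 25 = 26.333333

26.333333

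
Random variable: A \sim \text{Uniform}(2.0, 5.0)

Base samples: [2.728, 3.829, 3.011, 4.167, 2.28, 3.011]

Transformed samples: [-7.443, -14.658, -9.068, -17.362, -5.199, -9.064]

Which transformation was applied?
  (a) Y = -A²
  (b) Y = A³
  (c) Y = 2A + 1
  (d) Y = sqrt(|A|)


Checking option (a) Y = -A²:
  A = 2.728 -> Y = -7.443 ✓
  A = 3.829 -> Y = -14.658 ✓
  A = 3.011 -> Y = -9.068 ✓
All samples match this transformation.

(a) -A²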